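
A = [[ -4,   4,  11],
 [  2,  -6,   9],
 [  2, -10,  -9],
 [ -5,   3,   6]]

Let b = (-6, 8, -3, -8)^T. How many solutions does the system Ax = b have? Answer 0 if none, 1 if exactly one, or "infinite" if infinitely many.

Row reduce the augmented matrix [A | b].
R2 ← R2 + (1/2)·R1: [0, -4, 29/2, 5]
R3 ← R3 + (1/2)·R1: [0, -8, -7/2, -6]
R4 ← R4 − (5/4)·R1: [0, -2, -31/4, -1/2]
R3 ← R3 − (2)·R2: [0, 0, -65/2, -16]
R4 ← R4 − (1/2)·R2: [0, 0, -15, -3]
R4 ← R4 − (6/13)·R3: [0, 0, 0, 57/13]
The echelon form has 4 nonzero rows; the last pivot sits in the augmented column, so rank(A) = 3 but rank([A|b]) = 4.
Since the ranks differ, the system is inconsistent.
It has no solutions.

0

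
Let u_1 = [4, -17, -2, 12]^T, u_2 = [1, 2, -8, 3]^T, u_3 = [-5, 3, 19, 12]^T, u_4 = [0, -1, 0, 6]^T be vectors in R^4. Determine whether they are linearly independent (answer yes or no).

no

Form the matrix with these vectors as rows and row reduce.
R2 ← R2 − (1/4)·R1: [0, 25/4, -15/2, 0]
R3 ← R3 + (5/4)·R1: [0, -73/4, 33/2, 27]
R3 ← R3 + (73/25)·R2: [0, 0, -27/5, 27]
R4 ← R4 + (4/25)·R2: [0, 0, -6/5, 6]
R4 ← R4 − (2/9)·R3: [0, 0, 0, 0]
3 nonzero rows, so the 4 vectors span a space of dimension 3.
Since 3 < 4, the vectors are linearly dependent.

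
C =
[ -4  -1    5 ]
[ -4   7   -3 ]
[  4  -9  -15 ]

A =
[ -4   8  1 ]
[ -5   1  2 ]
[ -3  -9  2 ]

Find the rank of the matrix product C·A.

2

First compute CA:
[[  6, -78,   4],
 [-10,   2,   4],
 [ 74, 158, -44]]
Now row reduce the product.
R2 ← R2 + (5/3)·R1: [0, -128, 32/3]
R3 ← R3 − (37/3)·R1: [0, 1120, -280/3]
R3 ← R3 + (35/4)·R2: [0, 0, 0]
2 nonzero rows, so rank(CA) = 2.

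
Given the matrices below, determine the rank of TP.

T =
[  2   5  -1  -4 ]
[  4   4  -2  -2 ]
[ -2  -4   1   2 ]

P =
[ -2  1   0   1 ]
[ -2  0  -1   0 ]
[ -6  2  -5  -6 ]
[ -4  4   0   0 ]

3

First compute TP:
[[  8, -16,   0,   8],
 [  4,  -8,   6,  16],
 [ -2,   8,  -1,  -8]]
Now row reduce the product.
R2 ← R2 − (1/2)·R1: [0, 0, 6, 12]
R3 ← R3 + (1/4)·R1: [0, 4, -1, -6]
Swap R2 ↔ R3
3 nonzero rows, so rank(TP) = 3.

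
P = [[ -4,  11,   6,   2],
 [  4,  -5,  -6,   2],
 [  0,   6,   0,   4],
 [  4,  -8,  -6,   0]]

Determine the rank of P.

Row reduce to echelon form.
R2 ← R2 + R1: [0, 6, 0, 4]
R4 ← R4 + R1: [0, 3, 0, 2]
R3 ← R3 − R2: [0, 0, 0, 0]
R4 ← R4 − (1/2)·R2: [0, 0, 0, 0]
Echelon form has 2 nonzero rows, so rank(P) = 2.

2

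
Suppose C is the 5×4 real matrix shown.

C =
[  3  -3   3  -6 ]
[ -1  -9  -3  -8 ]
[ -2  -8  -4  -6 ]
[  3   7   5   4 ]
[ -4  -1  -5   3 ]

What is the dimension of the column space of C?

Row reduce to echelon form.
R2 ← R2 + (1/3)·R1: [0, -10, -2, -10]
R3 ← R3 + (2/3)·R1: [0, -10, -2, -10]
R4 ← R4 − R1: [0, 10, 2, 10]
R5 ← R5 + (4/3)·R1: [0, -5, -1, -5]
R3 ← R3 − R2: [0, 0, 0, 0]
R4 ← R4 + R2: [0, 0, 0, 0]
R5 ← R5 − (1/2)·R2: [0, 0, 0, 0]
Echelon form has 2 nonzero rows, so rank(C) = 2.
The column space has dimension equal to the rank: 2.

2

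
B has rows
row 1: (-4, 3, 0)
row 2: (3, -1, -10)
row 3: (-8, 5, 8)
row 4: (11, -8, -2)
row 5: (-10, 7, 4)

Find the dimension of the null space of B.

Row reduce to echelon form.
R2 ← R2 + (3/4)·R1: [0, 5/4, -10]
R3 ← R3 − (2)·R1: [0, -1, 8]
R4 ← R4 + (11/4)·R1: [0, 1/4, -2]
R5 ← R5 − (5/2)·R1: [0, -1/2, 4]
R3 ← R3 + (4/5)·R2: [0, 0, 0]
R4 ← R4 − (1/5)·R2: [0, 0, 0]
R5 ← R5 + (2/5)·R2: [0, 0, 0]
2 nonzero rows, so rank(B) = 2.
B has 3 columns; by rank–nullity, nullity = 3 − 2 = 1.

1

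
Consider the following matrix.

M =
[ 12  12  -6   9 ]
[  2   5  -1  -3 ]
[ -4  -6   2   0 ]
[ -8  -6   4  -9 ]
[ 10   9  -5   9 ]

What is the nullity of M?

Row reduce to echelon form.
R2 ← R2 − (1/6)·R1: [0, 3, 0, -9/2]
R3 ← R3 + (1/3)·R1: [0, -2, 0, 3]
R4 ← R4 + (2/3)·R1: [0, 2, 0, -3]
R5 ← R5 − (5/6)·R1: [0, -1, 0, 3/2]
R3 ← R3 + (2/3)·R2: [0, 0, 0, 0]
R4 ← R4 − (2/3)·R2: [0, 0, 0, 0]
R5 ← R5 + (1/3)·R2: [0, 0, 0, 0]
2 nonzero rows, so rank(M) = 2.
M has 4 columns; by rank–nullity, nullity = 4 − 2 = 2.

2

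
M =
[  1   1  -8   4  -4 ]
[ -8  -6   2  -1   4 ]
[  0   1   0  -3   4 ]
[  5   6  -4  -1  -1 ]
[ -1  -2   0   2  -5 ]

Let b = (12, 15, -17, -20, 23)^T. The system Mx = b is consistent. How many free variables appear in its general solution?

Row reduce the augmented matrix [M | b].
R2 ← R2 + (8)·R1: [0, 2, -62, 31, -28, 111]
R4 ← R4 − (5)·R1: [0, 1, 36, -21, 19, -80]
R5 ← R5 + R1: [0, -1, -8, 6, -9, 35]
R3 ← R3 − (1/2)·R2: [0, 0, 31, -37/2, 18, -145/2]
R4 ← R4 − (1/2)·R2: [0, 0, 67, -73/2, 33, -271/2]
R5 ← R5 + (1/2)·R2: [0, 0, -39, 43/2, -23, 181/2]
R4 ← R4 − (67/31)·R3: [0, 0, 0, 108/31, -183/31, 657/31]
R5 ← R5 + (39/31)·R3: [0, 0, 0, -55/31, -11/31, -22/31]
R5 ← R5 + (55/108)·R4: [0, 0, 0, 0, -121/36, 121/12]
The echelon form has 5 nonzero rows, and every pivot lies in the first 5 columns, so rank(M) = rank([M|b]) = 5.
The system is consistent.
Free variables = (unknowns) − (rank) = 5 − 5 = 0.

0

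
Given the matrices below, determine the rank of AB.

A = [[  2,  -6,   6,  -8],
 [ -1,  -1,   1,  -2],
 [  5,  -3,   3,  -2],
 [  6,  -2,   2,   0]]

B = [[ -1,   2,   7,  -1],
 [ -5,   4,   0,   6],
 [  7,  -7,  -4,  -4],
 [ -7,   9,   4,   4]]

2

First compute AB:
[[126, -134, -42, -94],
 [ 27, -31, -19, -17],
 [ 45, -41,  15, -43],
 [ 18, -10,  34, -26]]
Now row reduce the product.
R2 ← R2 − (3/14)·R1: [0, -16/7, -10, 22/7]
R3 ← R3 − (5/14)·R1: [0, 48/7, 30, -66/7]
R4 ← R4 − (1/7)·R1: [0, 64/7, 40, -88/7]
R3 ← R3 + (3)·R2: [0, 0, 0, 0]
R4 ← R4 + (4)·R2: [0, 0, 0, 0]
2 nonzero rows, so rank(AB) = 2.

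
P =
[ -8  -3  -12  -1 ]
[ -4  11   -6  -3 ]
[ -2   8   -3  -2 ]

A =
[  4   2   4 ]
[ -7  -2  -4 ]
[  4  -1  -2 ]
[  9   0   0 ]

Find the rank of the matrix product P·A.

2

First compute PA:
[[-68,   2,   4],
 [-144, -24, -48],
 [-94, -17, -34]]
Now row reduce the product.
R2 ← R2 − (36/17)·R1: [0, -480/17, -960/17]
R3 ← R3 − (47/34)·R1: [0, -336/17, -672/17]
R3 ← R3 − (7/10)·R2: [0, 0, 0]
2 nonzero rows, so rank(PA) = 2.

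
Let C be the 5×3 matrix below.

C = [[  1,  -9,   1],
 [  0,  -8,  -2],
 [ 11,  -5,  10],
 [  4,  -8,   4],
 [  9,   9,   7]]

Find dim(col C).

Row reduce to echelon form.
R3 ← R3 − (11)·R1: [0, 94, -1]
R4 ← R4 − (4)·R1: [0, 28, 0]
R5 ← R5 − (9)·R1: [0, 90, -2]
R3 ← R3 + (47/4)·R2: [0, 0, -49/2]
R4 ← R4 + (7/2)·R2: [0, 0, -7]
R5 ← R5 + (45/4)·R2: [0, 0, -49/2]
R4 ← R4 − (2/7)·R3: [0, 0, 0]
R5 ← R5 − R3: [0, 0, 0]
Echelon form has 3 nonzero rows, so rank(C) = 3.
The column space has dimension equal to the rank: 3.

3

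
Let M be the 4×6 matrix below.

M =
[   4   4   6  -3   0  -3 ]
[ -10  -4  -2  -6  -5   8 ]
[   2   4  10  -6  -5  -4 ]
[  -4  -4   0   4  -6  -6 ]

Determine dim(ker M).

2

Row reduce to echelon form.
R2 ← R2 + (5/2)·R1: [0, 6, 13, -27/2, -5, 1/2]
R3 ← R3 − (1/2)·R1: [0, 2, 7, -9/2, -5, -5/2]
R4 ← R4 + R1: [0, 0, 6, 1, -6, -9]
R3 ← R3 − (1/3)·R2: [0, 0, 8/3, 0, -10/3, -8/3]
R4 ← R4 − (9/4)·R3: [0, 0, 0, 1, 3/2, -3]
4 nonzero rows, so rank(M) = 4.
M has 6 columns; by rank–nullity, nullity = 6 − 4 = 2.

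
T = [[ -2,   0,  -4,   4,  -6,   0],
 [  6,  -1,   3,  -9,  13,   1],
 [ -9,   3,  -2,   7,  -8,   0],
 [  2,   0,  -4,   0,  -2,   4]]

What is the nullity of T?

2

Row reduce to echelon form.
R2 ← R2 + (3)·R1: [0, -1, -9, 3, -5, 1]
R3 ← R3 − (9/2)·R1: [0, 3, 16, -11, 19, 0]
R4 ← R4 + R1: [0, 0, -8, 4, -8, 4]
R3 ← R3 + (3)·R2: [0, 0, -11, -2, 4, 3]
R4 ← R4 − (8/11)·R3: [0, 0, 0, 60/11, -120/11, 20/11]
4 nonzero rows, so rank(T) = 4.
T has 6 columns; by rank–nullity, nullity = 6 − 4 = 2.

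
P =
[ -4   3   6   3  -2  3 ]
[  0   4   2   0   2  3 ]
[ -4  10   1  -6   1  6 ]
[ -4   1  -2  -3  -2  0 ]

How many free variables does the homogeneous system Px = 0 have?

Row reduce to echelon form.
R3 ← R3 − R1: [0, 7, -5, -9, 3, 3]
R4 ← R4 − R1: [0, -2, -8, -6, 0, -3]
R3 ← R3 − (7/4)·R2: [0, 0, -17/2, -9, -1/2, -9/4]
R4 ← R4 + (1/2)·R2: [0, 0, -7, -6, 1, -3/2]
R4 ← R4 − (14/17)·R3: [0, 0, 0, 24/17, 24/17, 6/17]
4 nonzero rows, so rank(P) = 4.
P has 6 columns; by rank–nullity, nullity = 6 − 4 = 2.

2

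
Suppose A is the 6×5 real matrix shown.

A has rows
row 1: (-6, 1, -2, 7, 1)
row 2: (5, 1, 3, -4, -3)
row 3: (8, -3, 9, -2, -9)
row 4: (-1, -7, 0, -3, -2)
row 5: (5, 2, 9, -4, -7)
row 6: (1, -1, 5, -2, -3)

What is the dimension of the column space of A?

Row reduce to echelon form.
R2 ← R2 + (5/6)·R1: [0, 11/6, 4/3, 11/6, -13/6]
R3 ← R3 + (4/3)·R1: [0, -5/3, 19/3, 22/3, -23/3]
R4 ← R4 − (1/6)·R1: [0, -43/6, 1/3, -25/6, -13/6]
R5 ← R5 + (5/6)·R1: [0, 17/6, 22/3, 11/6, -37/6]
R6 ← R6 + (1/6)·R1: [0, -5/6, 14/3, -5/6, -17/6]
R3 ← R3 + (10/11)·R2: [0, 0, 83/11, 9, -106/11]
R4 ← R4 + (43/11)·R2: [0, 0, 61/11, 3, -117/11]
R5 ← R5 − (17/11)·R2: [0, 0, 58/11, -1, -31/11]
R6 ← R6 + (5/11)·R2: [0, 0, 58/11, 0, -42/11]
R4 ← R4 − (61/83)·R3: [0, 0, 0, -300/83, -295/83]
R5 ← R5 − (58/83)·R3: [0, 0, 0, -605/83, 325/83]
R6 ← R6 − (58/83)·R3: [0, 0, 0, -522/83, 242/83]
R5 ← R5 − (121/60)·R4: [0, 0, 0, 0, 133/12]
R6 ← R6 − (87/50)·R4: [0, 0, 0, 0, 91/10]
R6 ← R6 − (78/95)·R5: [0, 0, 0, 0, 0]
Echelon form has 5 nonzero rows, so rank(A) = 5.
The column space has dimension equal to the rank: 5.

5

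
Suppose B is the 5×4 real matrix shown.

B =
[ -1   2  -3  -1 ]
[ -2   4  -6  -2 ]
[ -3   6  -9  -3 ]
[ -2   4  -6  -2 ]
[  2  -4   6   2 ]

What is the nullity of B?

Row reduce to echelon form.
R2 ← R2 − (2)·R1: [0, 0, 0, 0]
R3 ← R3 − (3)·R1: [0, 0, 0, 0]
R4 ← R4 − (2)·R1: [0, 0, 0, 0]
R5 ← R5 + (2)·R1: [0, 0, 0, 0]
1 nonzero row, so rank(B) = 1.
B has 4 columns; by rank–nullity, nullity = 4 − 1 = 3.

3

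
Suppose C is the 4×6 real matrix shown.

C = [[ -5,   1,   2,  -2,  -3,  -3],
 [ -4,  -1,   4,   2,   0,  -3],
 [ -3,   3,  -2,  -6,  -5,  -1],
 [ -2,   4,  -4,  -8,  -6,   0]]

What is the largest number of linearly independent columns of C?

Row reduce to echelon form.
R2 ← R2 − (4/5)·R1: [0, -9/5, 12/5, 18/5, 12/5, -3/5]
R3 ← R3 − (3/5)·R1: [0, 12/5, -16/5, -24/5, -16/5, 4/5]
R4 ← R4 − (2/5)·R1: [0, 18/5, -24/5, -36/5, -24/5, 6/5]
R3 ← R3 + (4/3)·R2: [0, 0, 0, 0, 0, 0]
R4 ← R4 + (2)·R2: [0, 0, 0, 0, 0, 0]
Echelon form has 2 nonzero rows, so rank(C) = 2.
The rank gives the maximum number of linearly independent columns: 2.

2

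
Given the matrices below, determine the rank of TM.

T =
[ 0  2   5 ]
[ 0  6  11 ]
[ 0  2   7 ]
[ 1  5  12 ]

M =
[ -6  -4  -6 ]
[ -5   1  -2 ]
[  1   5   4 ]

First compute TM:
[[ -5,  27,  16],
 [-19,  61,  32],
 [ -3,  37,  24],
 [-19,  61,  32]]
Now row reduce the product.
R2 ← R2 − (19/5)·R1: [0, -208/5, -144/5]
R3 ← R3 − (3/5)·R1: [0, 104/5, 72/5]
R4 ← R4 − (19/5)·R1: [0, -208/5, -144/5]
R3 ← R3 + (1/2)·R2: [0, 0, 0]
R4 ← R4 − R2: [0, 0, 0]
2 nonzero rows, so rank(TM) = 2.

2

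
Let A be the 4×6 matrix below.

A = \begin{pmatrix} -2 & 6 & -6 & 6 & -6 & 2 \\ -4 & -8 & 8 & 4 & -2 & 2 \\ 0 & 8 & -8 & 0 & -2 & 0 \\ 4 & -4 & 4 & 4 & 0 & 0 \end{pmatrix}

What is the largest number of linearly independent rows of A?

Row reduce to echelon form.
R2 ← R2 − (2)·R1: [0, -20, 20, -8, 10, -2]
R4 ← R4 + (2)·R1: [0, 8, -8, 16, -12, 4]
R3 ← R3 + (2/5)·R2: [0, 0, 0, -16/5, 2, -4/5]
R4 ← R4 + (2/5)·R2: [0, 0, 0, 64/5, -8, 16/5]
R4 ← R4 + (4)·R3: [0, 0, 0, 0, 0, 0]
Echelon form has 3 nonzero rows, so rank(A) = 3.
The rank gives the maximum number of linearly independent rows: 3.

3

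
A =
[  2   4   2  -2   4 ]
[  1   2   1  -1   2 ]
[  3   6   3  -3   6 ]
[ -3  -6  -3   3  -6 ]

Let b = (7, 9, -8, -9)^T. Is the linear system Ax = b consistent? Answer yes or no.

no

Row reduce the augmented matrix [A | b].
R2 ← R2 − (1/2)·R1: [0, 0, 0, 0, 0, 11/2]
R3 ← R3 − (3/2)·R1: [0, 0, 0, 0, 0, -37/2]
R4 ← R4 + (3/2)·R1: [0, 0, 0, 0, 0, 3/2]
R3 ← R3 + (37/11)·R2: [0, 0, 0, 0, 0, 0]
R4 ← R4 − (3/11)·R2: [0, 0, 0, 0, 0, 0]
The echelon form has 2 nonzero rows; the last pivot sits in the augmented column, so rank(A) = 1 but rank([A|b]) = 2.
Since the ranks differ, the system is inconsistent.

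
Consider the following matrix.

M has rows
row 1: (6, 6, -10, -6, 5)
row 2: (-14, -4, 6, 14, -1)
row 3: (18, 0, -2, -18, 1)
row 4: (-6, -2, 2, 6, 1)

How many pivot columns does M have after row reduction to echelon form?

Row reduce to echelon form.
R2 ← R2 + (7/3)·R1: [0, 10, -52/3, 0, 32/3]
R3 ← R3 − (3)·R1: [0, -18, 28, 0, -14]
R4 ← R4 + R1: [0, 4, -8, 0, 6]
R3 ← R3 + (9/5)·R2: [0, 0, -16/5, 0, 26/5]
R4 ← R4 − (2/5)·R2: [0, 0, -16/15, 0, 26/15]
R4 ← R4 − (1/3)·R3: [0, 0, 0, 0, 0]
Echelon form has 3 nonzero rows, so rank(M) = 3.
Each nonzero row contributes one pivot column: 3 pivot columns.

3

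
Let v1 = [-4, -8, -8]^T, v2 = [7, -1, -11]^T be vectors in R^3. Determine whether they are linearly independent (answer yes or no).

Form the matrix with these vectors as rows and row reduce.
R2 ← R2 + (7/4)·R1: [0, -15, -25]
2 nonzero rows, so the 2 vectors span a space of dimension 2.
Since 2 = 2, the vectors are linearly independent.

yes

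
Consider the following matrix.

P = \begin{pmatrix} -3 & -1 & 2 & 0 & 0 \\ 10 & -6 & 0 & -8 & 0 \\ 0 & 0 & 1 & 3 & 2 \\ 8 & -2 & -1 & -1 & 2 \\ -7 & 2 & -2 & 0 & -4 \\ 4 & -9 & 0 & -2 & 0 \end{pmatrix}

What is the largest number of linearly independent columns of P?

4

Row reduce to echelon form.
R2 ← R2 + (10/3)·R1: [0, -28/3, 20/3, -8, 0]
R4 ← R4 + (8/3)·R1: [0, -14/3, 13/3, -1, 2]
R5 ← R5 − (7/3)·R1: [0, 13/3, -20/3, 0, -4]
R6 ← R6 + (4/3)·R1: [0, -31/3, 8/3, -2, 0]
R4 ← R4 − (1/2)·R2: [0, 0, 1, 3, 2]
R5 ← R5 + (13/28)·R2: [0, 0, -25/7, -26/7, -4]
R6 ← R6 − (31/28)·R2: [0, 0, -33/7, 48/7, 0]
R4 ← R4 − R3: [0, 0, 0, 0, 0]
R5 ← R5 + (25/7)·R3: [0, 0, 0, 7, 22/7]
R6 ← R6 + (33/7)·R3: [0, 0, 0, 21, 66/7]
Swap R4 ↔ R5
R6 ← R6 − (3)·R4: [0, 0, 0, 0, 0]
Echelon form has 4 nonzero rows, so rank(P) = 4.
The rank gives the maximum number of linearly independent columns: 4.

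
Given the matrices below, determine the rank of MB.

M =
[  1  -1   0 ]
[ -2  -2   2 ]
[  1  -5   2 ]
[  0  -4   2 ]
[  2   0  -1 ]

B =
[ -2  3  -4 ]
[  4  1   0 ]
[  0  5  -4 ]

2

First compute MB:
[[ -6,   2,  -4],
 [ -4,   2,   0],
 [-22,   8, -12],
 [-16,   6,  -8],
 [ -4,   1,  -4]]
Now row reduce the product.
R2 ← R2 − (2/3)·R1: [0, 2/3, 8/3]
R3 ← R3 − (11/3)·R1: [0, 2/3, 8/3]
R4 ← R4 − (8/3)·R1: [0, 2/3, 8/3]
R5 ← R5 − (2/3)·R1: [0, -1/3, -4/3]
R3 ← R3 − R2: [0, 0, 0]
R4 ← R4 − R2: [0, 0, 0]
R5 ← R5 + (1/2)·R2: [0, 0, 0]
2 nonzero rows, so rank(MB) = 2.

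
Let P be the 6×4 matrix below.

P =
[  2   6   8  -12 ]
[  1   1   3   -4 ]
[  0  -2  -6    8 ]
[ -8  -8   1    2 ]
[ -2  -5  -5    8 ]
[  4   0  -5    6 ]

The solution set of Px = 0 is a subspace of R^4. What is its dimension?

1

Row reduce to echelon form.
R2 ← R2 − (1/2)·R1: [0, -2, -1, 2]
R4 ← R4 + (4)·R1: [0, 16, 33, -46]
R5 ← R5 + R1: [0, 1, 3, -4]
R6 ← R6 − (2)·R1: [0, -12, -21, 30]
R3 ← R3 − R2: [0, 0, -5, 6]
R4 ← R4 + (8)·R2: [0, 0, 25, -30]
R5 ← R5 + (1/2)·R2: [0, 0, 5/2, -3]
R6 ← R6 − (6)·R2: [0, 0, -15, 18]
R4 ← R4 + (5)·R3: [0, 0, 0, 0]
R5 ← R5 + (1/2)·R3: [0, 0, 0, 0]
R6 ← R6 − (3)·R3: [0, 0, 0, 0]
3 nonzero rows, so rank(P) = 3.
P has 4 columns; by rank–nullity, nullity = 4 − 3 = 1.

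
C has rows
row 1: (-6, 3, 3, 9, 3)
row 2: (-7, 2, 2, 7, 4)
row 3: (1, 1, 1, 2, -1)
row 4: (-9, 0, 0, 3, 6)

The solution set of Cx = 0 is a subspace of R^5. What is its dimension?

Row reduce to echelon form.
R2 ← R2 − (7/6)·R1: [0, -3/2, -3/2, -7/2, 1/2]
R3 ← R3 + (1/6)·R1: [0, 3/2, 3/2, 7/2, -1/2]
R4 ← R4 − (3/2)·R1: [0, -9/2, -9/2, -21/2, 3/2]
R3 ← R3 + R2: [0, 0, 0, 0, 0]
R4 ← R4 − (3)·R2: [0, 0, 0, 0, 0]
2 nonzero rows, so rank(C) = 2.
C has 5 columns; by rank–nullity, nullity = 5 − 2 = 3.

3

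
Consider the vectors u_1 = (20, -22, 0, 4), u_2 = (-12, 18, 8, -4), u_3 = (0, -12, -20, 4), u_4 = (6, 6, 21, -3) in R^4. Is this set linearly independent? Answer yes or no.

no

Form the matrix with these vectors as rows and row reduce.
R2 ← R2 + (3/5)·R1: [0, 24/5, 8, -8/5]
R4 ← R4 − (3/10)·R1: [0, 63/5, 21, -21/5]
R3 ← R3 + (5/2)·R2: [0, 0, 0, 0]
R4 ← R4 − (21/8)·R2: [0, 0, 0, 0]
2 nonzero rows, so the 4 vectors span a space of dimension 2.
Since 2 < 4, the vectors are linearly dependent.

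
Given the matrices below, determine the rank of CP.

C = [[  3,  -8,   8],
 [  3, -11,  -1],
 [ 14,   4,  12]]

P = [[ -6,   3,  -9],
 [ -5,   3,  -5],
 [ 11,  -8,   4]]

First compute CP:
[[110, -79,  45],
 [ 26, -16,  24],
 [ 28, -42, -98]]
Now row reduce the product.
R2 ← R2 − (13/55)·R1: [0, 147/55, 147/11]
R3 ← R3 − (14/55)·R1: [0, -1204/55, -1204/11]
R3 ← R3 + (172/21)·R2: [0, 0, 0]
2 nonzero rows, so rank(CP) = 2.

2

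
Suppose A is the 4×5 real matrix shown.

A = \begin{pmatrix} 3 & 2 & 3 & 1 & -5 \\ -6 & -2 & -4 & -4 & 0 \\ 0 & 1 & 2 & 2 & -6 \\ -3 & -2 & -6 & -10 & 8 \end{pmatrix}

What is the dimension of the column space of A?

3

Row reduce to echelon form.
R2 ← R2 + (2)·R1: [0, 2, 2, -2, -10]
R4 ← R4 + R1: [0, 0, -3, -9, 3]
R3 ← R3 − (1/2)·R2: [0, 0, 1, 3, -1]
R4 ← R4 + (3)·R3: [0, 0, 0, 0, 0]
Echelon form has 3 nonzero rows, so rank(A) = 3.
The column space has dimension equal to the rank: 3.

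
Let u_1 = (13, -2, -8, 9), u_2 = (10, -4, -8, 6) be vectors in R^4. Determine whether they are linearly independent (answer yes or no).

Form the matrix with these vectors as rows and row reduce.
R2 ← R2 − (10/13)·R1: [0, -32/13, -24/13, -12/13]
2 nonzero rows, so the 2 vectors span a space of dimension 2.
Since 2 = 2, the vectors are linearly independent.

yes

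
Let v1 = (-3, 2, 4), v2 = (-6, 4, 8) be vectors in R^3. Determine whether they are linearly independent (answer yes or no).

no

Form the matrix with these vectors as rows and row reduce.
R2 ← R2 − (2)·R1: [0, 0, 0]
1 nonzero row, so the 2 vectors span a space of dimension 1.
Since 1 < 2, the vectors are linearly dependent.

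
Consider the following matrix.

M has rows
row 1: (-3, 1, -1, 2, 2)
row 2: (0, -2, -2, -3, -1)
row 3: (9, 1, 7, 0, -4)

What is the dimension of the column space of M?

2

Row reduce to echelon form.
R3 ← R3 + (3)·R1: [0, 4, 4, 6, 2]
R3 ← R3 + (2)·R2: [0, 0, 0, 0, 0]
Echelon form has 2 nonzero rows, so rank(M) = 2.
The column space has dimension equal to the rank: 2.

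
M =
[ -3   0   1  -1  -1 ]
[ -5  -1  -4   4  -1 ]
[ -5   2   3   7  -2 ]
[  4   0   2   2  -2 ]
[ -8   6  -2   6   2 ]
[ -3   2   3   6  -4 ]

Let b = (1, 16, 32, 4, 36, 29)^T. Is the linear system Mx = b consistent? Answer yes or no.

Row reduce the augmented matrix [M | b].
R2 ← R2 − (5/3)·R1: [0, -1, -17/3, 17/3, 2/3, 43/3]
R3 ← R3 − (5/3)·R1: [0, 2, 4/3, 26/3, -1/3, 91/3]
R4 ← R4 + (4/3)·R1: [0, 0, 10/3, 2/3, -10/3, 16/3]
R5 ← R5 − (8/3)·R1: [0, 6, -14/3, 26/3, 14/3, 100/3]
R6 ← R6 − R1: [0, 2, 2, 7, -3, 28]
R3 ← R3 + (2)·R2: [0, 0, -10, 20, 1, 59]
R5 ← R5 + (6)·R2: [0, 0, -116/3, 128/3, 26/3, 358/3]
R6 ← R6 + (2)·R2: [0, 0, -28/3, 55/3, -5/3, 170/3]
R4 ← R4 + (1/3)·R3: [0, 0, 0, 22/3, -3, 25]
R5 ← R5 − (58/15)·R3: [0, 0, 0, -104/3, 24/5, -544/5]
R6 ← R6 − (14/15)·R3: [0, 0, 0, -1/3, -13/5, 8/5]
R5 ← R5 + (52/11)·R4: [0, 0, 0, 0, -516/55, 516/55]
R6 ← R6 + (1/22)·R4: [0, 0, 0, 0, -301/110, 301/110]
R6 ← R6 − (7/24)·R5: [0, 0, 0, 0, 0, 0]
The echelon form has 5 nonzero rows, and every pivot lies in the first 5 columns, so rank(M) = rank([M|b]) = 5.
The system is consistent.

yes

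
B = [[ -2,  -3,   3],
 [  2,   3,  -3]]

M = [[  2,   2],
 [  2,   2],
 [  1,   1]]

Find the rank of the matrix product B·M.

1

First compute BM:
[[ -7,  -7],
 [  7,   7]]
Now row reduce the product.
R2 ← R2 + R1: [0, 0]
1 nonzero row, so rank(BM) = 1.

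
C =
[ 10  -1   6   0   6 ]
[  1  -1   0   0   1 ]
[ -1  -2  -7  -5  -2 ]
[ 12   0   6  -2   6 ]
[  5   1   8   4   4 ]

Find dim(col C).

4

Row reduce to echelon form.
R2 ← R2 − (1/10)·R1: [0, -9/10, -3/5, 0, 2/5]
R3 ← R3 + (1/10)·R1: [0, -21/10, -32/5, -5, -7/5]
R4 ← R4 − (6/5)·R1: [0, 6/5, -6/5, -2, -6/5]
R5 ← R5 − (1/2)·R1: [0, 3/2, 5, 4, 1]
R3 ← R3 − (7/3)·R2: [0, 0, -5, -5, -7/3]
R4 ← R4 + (4/3)·R2: [0, 0, -2, -2, -2/3]
R5 ← R5 + (5/3)·R2: [0, 0, 4, 4, 5/3]
R4 ← R4 − (2/5)·R3: [0, 0, 0, 0, 4/15]
R5 ← R5 + (4/5)·R3: [0, 0, 0, 0, -1/5]
R5 ← R5 + (3/4)·R4: [0, 0, 0, 0, 0]
Echelon form has 4 nonzero rows, so rank(C) = 4.
The column space has dimension equal to the rank: 4.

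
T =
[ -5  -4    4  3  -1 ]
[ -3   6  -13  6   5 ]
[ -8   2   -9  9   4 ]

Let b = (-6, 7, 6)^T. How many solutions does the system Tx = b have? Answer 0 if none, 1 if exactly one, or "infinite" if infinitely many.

Row reduce the augmented matrix [T | b].
R2 ← R2 − (3/5)·R1: [0, 42/5, -77/5, 21/5, 28/5, 53/5]
R3 ← R3 − (8/5)·R1: [0, 42/5, -77/5, 21/5, 28/5, 78/5]
R3 ← R3 − R2: [0, 0, 0, 0, 0, 5]
The echelon form has 3 nonzero rows; the last pivot sits in the augmented column, so rank(T) = 2 but rank([T|b]) = 3.
Since the ranks differ, the system is inconsistent.
It has no solutions.

0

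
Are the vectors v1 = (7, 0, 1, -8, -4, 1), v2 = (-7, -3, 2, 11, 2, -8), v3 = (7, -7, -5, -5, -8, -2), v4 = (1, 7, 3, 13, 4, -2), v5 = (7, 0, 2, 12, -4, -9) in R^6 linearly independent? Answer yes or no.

yes

Form the matrix with these vectors as rows and row reduce.
R2 ← R2 + R1: [0, -3, 3, 3, -2, -7]
R3 ← R3 − R1: [0, -7, -6, 3, -4, -3]
R4 ← R4 − (1/7)·R1: [0, 7, 20/7, 99/7, 32/7, -15/7]
R5 ← R5 − R1: [0, 0, 1, 20, 0, -10]
R3 ← R3 − (7/3)·R2: [0, 0, -13, -4, 2/3, 40/3]
R4 ← R4 + (7/3)·R2: [0, 0, 69/7, 148/7, -2/21, -388/21]
R4 ← R4 + (69/91)·R3: [0, 0, 0, 1648/91, 16/39, -2284/273]
R5 ← R5 + (1/13)·R3: [0, 0, 0, 256/13, 2/39, -350/39]
R5 ← R5 − (112/103)·R4: [0, 0, 0, 0, -122/309, 38/309]
5 nonzero rows, so the 5 vectors span a space of dimension 5.
Since 5 = 5, the vectors are linearly independent.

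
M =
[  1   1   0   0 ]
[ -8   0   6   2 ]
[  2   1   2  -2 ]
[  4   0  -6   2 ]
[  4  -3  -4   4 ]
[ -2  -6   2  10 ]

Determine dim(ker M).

0

Row reduce to echelon form.
R2 ← R2 + (8)·R1: [0, 8, 6, 2]
R3 ← R3 − (2)·R1: [0, -1, 2, -2]
R4 ← R4 − (4)·R1: [0, -4, -6, 2]
R5 ← R5 − (4)·R1: [0, -7, -4, 4]
R6 ← R6 + (2)·R1: [0, -4, 2, 10]
R3 ← R3 + (1/8)·R2: [0, 0, 11/4, -7/4]
R4 ← R4 + (1/2)·R2: [0, 0, -3, 3]
R5 ← R5 + (7/8)·R2: [0, 0, 5/4, 23/4]
R6 ← R6 + (1/2)·R2: [0, 0, 5, 11]
R4 ← R4 + (12/11)·R3: [0, 0, 0, 12/11]
R5 ← R5 − (5/11)·R3: [0, 0, 0, 72/11]
R6 ← R6 − (20/11)·R3: [0, 0, 0, 156/11]
R5 ← R5 − (6)·R4: [0, 0, 0, 0]
R6 ← R6 − (13)·R4: [0, 0, 0, 0]
4 nonzero rows, so rank(M) = 4.
M has 4 columns; by rank–nullity, nullity = 4 − 4 = 0.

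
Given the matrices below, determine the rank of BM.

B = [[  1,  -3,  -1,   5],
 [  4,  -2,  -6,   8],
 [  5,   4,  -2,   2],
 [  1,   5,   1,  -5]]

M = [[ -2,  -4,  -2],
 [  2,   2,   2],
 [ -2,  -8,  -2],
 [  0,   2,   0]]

2

First compute BM:
[[ -6,   8,  -6],
 [  0,  44,   0],
 [  2,   8,   2],
 [  6, -12,   6]]
Now row reduce the product.
R3 ← R3 + (1/3)·R1: [0, 32/3, 0]
R4 ← R4 + R1: [0, -4, 0]
R3 ← R3 − (8/33)·R2: [0, 0, 0]
R4 ← R4 + (1/11)·R2: [0, 0, 0]
2 nonzero rows, so rank(BM) = 2.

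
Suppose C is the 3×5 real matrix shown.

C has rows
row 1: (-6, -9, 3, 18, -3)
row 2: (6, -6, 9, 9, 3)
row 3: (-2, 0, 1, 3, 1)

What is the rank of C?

Row reduce to echelon form.
R2 ← R2 + R1: [0, -15, 12, 27, 0]
R3 ← R3 − (1/3)·R1: [0, 3, 0, -3, 2]
R3 ← R3 + (1/5)·R2: [0, 0, 12/5, 12/5, 2]
Echelon form has 3 nonzero rows, so rank(C) = 3.

3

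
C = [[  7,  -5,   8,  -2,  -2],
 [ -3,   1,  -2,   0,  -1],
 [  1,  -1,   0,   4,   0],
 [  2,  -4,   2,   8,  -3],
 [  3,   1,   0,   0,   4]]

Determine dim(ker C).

Row reduce to echelon form.
R2 ← R2 + (3/7)·R1: [0, -8/7, 10/7, -6/7, -13/7]
R3 ← R3 − (1/7)·R1: [0, -2/7, -8/7, 30/7, 2/7]
R4 ← R4 − (2/7)·R1: [0, -18/7, -2/7, 60/7, -17/7]
R5 ← R5 − (3/7)·R1: [0, 22/7, -24/7, 6/7, 34/7]
R3 ← R3 − (1/4)·R2: [0, 0, -3/2, 9/2, 3/4]
R4 ← R4 − (9/4)·R2: [0, 0, -7/2, 21/2, 7/4]
R5 ← R5 + (11/4)·R2: [0, 0, 1/2, -3/2, -1/4]
R4 ← R4 − (7/3)·R3: [0, 0, 0, 0, 0]
R5 ← R5 + (1/3)·R3: [0, 0, 0, 0, 0]
3 nonzero rows, so rank(C) = 3.
C has 5 columns; by rank–nullity, nullity = 5 − 3 = 2.

2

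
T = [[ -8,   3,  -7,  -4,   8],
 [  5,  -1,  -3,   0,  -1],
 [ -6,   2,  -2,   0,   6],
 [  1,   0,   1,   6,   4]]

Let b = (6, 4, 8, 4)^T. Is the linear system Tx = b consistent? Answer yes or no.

no

Row reduce the augmented matrix [T | b].
R2 ← R2 + (5/8)·R1: [0, 7/8, -59/8, -5/2, 4, 31/4]
R3 ← R3 − (3/4)·R1: [0, -1/4, 13/4, 3, 0, 7/2]
R4 ← R4 + (1/8)·R1: [0, 3/8, 1/8, 11/2, 5, 19/4]
R3 ← R3 + (2/7)·R2: [0, 0, 8/7, 16/7, 8/7, 40/7]
R4 ← R4 − (3/7)·R2: [0, 0, 23/7, 46/7, 23/7, 10/7]
R4 ← R4 − (23/8)·R3: [0, 0, 0, 0, 0, -15]
The echelon form has 4 nonzero rows; the last pivot sits in the augmented column, so rank(T) = 3 but rank([T|b]) = 4.
Since the ranks differ, the system is inconsistent.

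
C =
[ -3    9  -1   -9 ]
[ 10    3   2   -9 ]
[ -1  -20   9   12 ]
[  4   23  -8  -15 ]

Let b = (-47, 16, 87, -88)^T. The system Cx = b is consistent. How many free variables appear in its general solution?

Row reduce the augmented matrix [C | b].
R2 ← R2 + (10/3)·R1: [0, 33, -4/3, -39, -422/3]
R3 ← R3 − (1/3)·R1: [0, -23, 28/3, 15, 308/3]
R4 ← R4 + (4/3)·R1: [0, 35, -28/3, -27, -452/3]
R3 ← R3 + (23/33)·R2: [0, 0, 832/99, -134/11, 458/99]
R4 ← R4 − (35/33)·R2: [0, 0, -784/99, 158/11, -146/99]
R4 ← R4 + (49/52)·R3: [0, 0, 0, 75/26, 75/26]
The echelon form has 4 nonzero rows, and every pivot lies in the first 4 columns, so rank(C) = rank([C|b]) = 4.
The system is consistent.
Free variables = (unknowns) − (rank) = 4 − 4 = 0.

0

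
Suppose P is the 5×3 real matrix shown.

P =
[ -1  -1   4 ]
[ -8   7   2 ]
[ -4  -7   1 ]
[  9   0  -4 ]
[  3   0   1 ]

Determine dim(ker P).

0

Row reduce to echelon form.
R2 ← R2 − (8)·R1: [0, 15, -30]
R3 ← R3 − (4)·R1: [0, -3, -15]
R4 ← R4 + (9)·R1: [0, -9, 32]
R5 ← R5 + (3)·R1: [0, -3, 13]
R3 ← R3 + (1/5)·R2: [0, 0, -21]
R4 ← R4 + (3/5)·R2: [0, 0, 14]
R5 ← R5 + (1/5)·R2: [0, 0, 7]
R4 ← R4 + (2/3)·R3: [0, 0, 0]
R5 ← R5 + (1/3)·R3: [0, 0, 0]
3 nonzero rows, so rank(P) = 3.
P has 3 columns; by rank–nullity, nullity = 3 − 3 = 0.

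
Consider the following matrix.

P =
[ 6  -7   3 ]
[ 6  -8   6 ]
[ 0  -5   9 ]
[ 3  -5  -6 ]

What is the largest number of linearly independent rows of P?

Row reduce to echelon form.
R2 ← R2 − R1: [0, -1, 3]
R4 ← R4 − (1/2)·R1: [0, -3/2, -15/2]
R3 ← R3 − (5)·R2: [0, 0, -6]
R4 ← R4 − (3/2)·R2: [0, 0, -12]
R4 ← R4 − (2)·R3: [0, 0, 0]
Echelon form has 3 nonzero rows, so rank(P) = 3.
The rank gives the maximum number of linearly independent rows: 3.

3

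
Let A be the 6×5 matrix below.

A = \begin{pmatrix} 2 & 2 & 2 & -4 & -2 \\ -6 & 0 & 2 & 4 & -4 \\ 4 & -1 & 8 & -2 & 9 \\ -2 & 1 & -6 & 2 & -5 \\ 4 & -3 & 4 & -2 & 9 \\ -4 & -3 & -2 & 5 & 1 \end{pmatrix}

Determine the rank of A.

4

Row reduce to echelon form.
R2 ← R2 + (3)·R1: [0, 6, 8, -8, -10]
R3 ← R3 − (2)·R1: [0, -5, 4, 6, 13]
R4 ← R4 + R1: [0, 3, -4, -2, -7]
R5 ← R5 − (2)·R1: [0, -7, 0, 6, 13]
R6 ← R6 + (2)·R1: [0, 1, 2, -3, -3]
R3 ← R3 + (5/6)·R2: [0, 0, 32/3, -2/3, 14/3]
R4 ← R4 − (1/2)·R2: [0, 0, -8, 2, -2]
R5 ← R5 + (7/6)·R2: [0, 0, 28/3, -10/3, 4/3]
R6 ← R6 − (1/6)·R2: [0, 0, 2/3, -5/3, -4/3]
R4 ← R4 + (3/4)·R3: [0, 0, 0, 3/2, 3/2]
R5 ← R5 − (7/8)·R3: [0, 0, 0, -11/4, -11/4]
R6 ← R6 − (1/16)·R3: [0, 0, 0, -13/8, -13/8]
R5 ← R5 + (11/6)·R4: [0, 0, 0, 0, 0]
R6 ← R6 + (13/12)·R4: [0, 0, 0, 0, 0]
Echelon form has 4 nonzero rows, so rank(A) = 4.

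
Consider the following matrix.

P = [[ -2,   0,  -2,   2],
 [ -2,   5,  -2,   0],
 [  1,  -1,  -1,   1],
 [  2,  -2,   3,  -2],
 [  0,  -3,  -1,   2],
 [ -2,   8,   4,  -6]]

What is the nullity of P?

1

Row reduce to echelon form.
R2 ← R2 − R1: [0, 5, 0, -2]
R3 ← R3 + (1/2)·R1: [0, -1, -2, 2]
R4 ← R4 + R1: [0, -2, 1, 0]
R6 ← R6 − R1: [0, 8, 6, -8]
R3 ← R3 + (1/5)·R2: [0, 0, -2, 8/5]
R4 ← R4 + (2/5)·R2: [0, 0, 1, -4/5]
R5 ← R5 + (3/5)·R2: [0, 0, -1, 4/5]
R6 ← R6 − (8/5)·R2: [0, 0, 6, -24/5]
R4 ← R4 + (1/2)·R3: [0, 0, 0, 0]
R5 ← R5 − (1/2)·R3: [0, 0, 0, 0]
R6 ← R6 + (3)·R3: [0, 0, 0, 0]
3 nonzero rows, so rank(P) = 3.
P has 4 columns; by rank–nullity, nullity = 4 − 3 = 1.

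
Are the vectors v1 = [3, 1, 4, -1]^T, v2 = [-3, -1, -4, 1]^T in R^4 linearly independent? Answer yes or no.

no

Form the matrix with these vectors as rows and row reduce.
R2 ← R2 + R1: [0, 0, 0, 0]
1 nonzero row, so the 2 vectors span a space of dimension 1.
Since 1 < 2, the vectors are linearly dependent.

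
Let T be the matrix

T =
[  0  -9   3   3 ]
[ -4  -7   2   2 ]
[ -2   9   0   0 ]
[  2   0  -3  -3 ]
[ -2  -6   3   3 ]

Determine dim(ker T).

1

Row reduce to echelon form.
Swap R1 ↔ R2
R3 ← R3 − (1/2)·R1: [0, 25/2, -1, -1]
R4 ← R4 + (1/2)·R1: [0, -7/2, -2, -2]
R5 ← R5 − (1/2)·R1: [0, -5/2, 2, 2]
R3 ← R3 + (25/18)·R2: [0, 0, 19/6, 19/6]
R4 ← R4 − (7/18)·R2: [0, 0, -19/6, -19/6]
R5 ← R5 − (5/18)·R2: [0, 0, 7/6, 7/6]
R4 ← R4 + R3: [0, 0, 0, 0]
R5 ← R5 − (7/19)·R3: [0, 0, 0, 0]
3 nonzero rows, so rank(T) = 3.
T has 4 columns; by rank–nullity, nullity = 4 − 3 = 1.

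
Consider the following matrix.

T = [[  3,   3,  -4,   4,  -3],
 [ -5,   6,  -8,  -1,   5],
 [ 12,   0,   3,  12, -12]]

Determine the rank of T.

Row reduce to echelon form.
R2 ← R2 + (5/3)·R1: [0, 11, -44/3, 17/3, 0]
R3 ← R3 − (4)·R1: [0, -12, 19, -4, 0]
R3 ← R3 + (12/11)·R2: [0, 0, 3, 24/11, 0]
Echelon form has 3 nonzero rows, so rank(T) = 3.

3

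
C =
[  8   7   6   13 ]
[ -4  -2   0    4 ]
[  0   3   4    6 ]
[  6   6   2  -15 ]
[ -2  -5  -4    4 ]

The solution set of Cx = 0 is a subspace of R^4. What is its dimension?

1

Row reduce to echelon form.
R2 ← R2 + (1/2)·R1: [0, 3/2, 3, 21/2]
R4 ← R4 − (3/4)·R1: [0, 3/4, -5/2, -99/4]
R5 ← R5 + (1/4)·R1: [0, -13/4, -5/2, 29/4]
R3 ← R3 − (2)·R2: [0, 0, -2, -15]
R4 ← R4 − (1/2)·R2: [0, 0, -4, -30]
R5 ← R5 + (13/6)·R2: [0, 0, 4, 30]
R4 ← R4 − (2)·R3: [0, 0, 0, 0]
R5 ← R5 + (2)·R3: [0, 0, 0, 0]
3 nonzero rows, so rank(C) = 3.
C has 4 columns; by rank–nullity, nullity = 4 − 3 = 1.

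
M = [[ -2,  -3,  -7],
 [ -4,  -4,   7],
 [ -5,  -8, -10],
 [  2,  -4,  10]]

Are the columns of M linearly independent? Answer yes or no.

Row reduce M to echelon form.
R2 ← R2 − (2)·R1: [0, 2, 21]
R3 ← R3 − (5/2)·R1: [0, -1/2, 15/2]
R4 ← R4 + R1: [0, -7, 3]
R3 ← R3 + (1/4)·R2: [0, 0, 51/4]
R4 ← R4 + (7/2)·R2: [0, 0, 153/2]
R4 ← R4 − (6)·R3: [0, 0, 0]
3 pivots among 3 columns.
Every column is a pivot column, so the columns are linearly independent.

yes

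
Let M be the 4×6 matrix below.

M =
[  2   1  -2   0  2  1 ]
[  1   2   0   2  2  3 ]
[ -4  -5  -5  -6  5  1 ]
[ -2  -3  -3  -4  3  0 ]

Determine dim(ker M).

2

Row reduce to echelon form.
R2 ← R2 − (1/2)·R1: [0, 3/2, 1, 2, 1, 5/2]
R3 ← R3 + (2)·R1: [0, -3, -9, -6, 9, 3]
R4 ← R4 + R1: [0, -2, -5, -4, 5, 1]
R3 ← R3 + (2)·R2: [0, 0, -7, -2, 11, 8]
R4 ← R4 + (4/3)·R2: [0, 0, -11/3, -4/3, 19/3, 13/3]
R4 ← R4 − (11/21)·R3: [0, 0, 0, -2/7, 4/7, 1/7]
4 nonzero rows, so rank(M) = 4.
M has 6 columns; by rank–nullity, nullity = 6 − 4 = 2.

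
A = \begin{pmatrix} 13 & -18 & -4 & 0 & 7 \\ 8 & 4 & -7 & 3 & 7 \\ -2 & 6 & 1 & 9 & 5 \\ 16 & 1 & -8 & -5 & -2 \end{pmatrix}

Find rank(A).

Row reduce to echelon form.
R2 ← R2 − (8/13)·R1: [0, 196/13, -59/13, 3, 35/13]
R3 ← R3 + (2/13)·R1: [0, 42/13, 5/13, 9, 79/13]
R4 ← R4 − (16/13)·R1: [0, 301/13, -40/13, -5, -138/13]
R3 ← R3 − (3/14)·R2: [0, 0, 19/14, 117/14, 11/2]
R4 ← R4 − (43/28)·R2: [0, 0, 109/28, -269/28, -59/4]
R4 ← R4 − (109/38)·R3: [0, 0, 0, -638/19, -580/19]
Echelon form has 4 nonzero rows, so rank(A) = 4.

4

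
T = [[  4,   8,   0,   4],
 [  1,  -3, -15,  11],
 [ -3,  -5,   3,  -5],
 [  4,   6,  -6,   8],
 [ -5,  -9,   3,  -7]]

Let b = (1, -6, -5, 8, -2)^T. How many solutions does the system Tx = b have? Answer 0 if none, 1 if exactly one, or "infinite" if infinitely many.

Row reduce the augmented matrix [T | b].
R2 ← R2 − (1/4)·R1: [0, -5, -15, 10, -25/4]
R3 ← R3 + (3/4)·R1: [0, 1, 3, -2, -17/4]
R4 ← R4 − R1: [0, -2, -6, 4, 7]
R5 ← R5 + (5/4)·R1: [0, 1, 3, -2, -3/4]
R3 ← R3 + (1/5)·R2: [0, 0, 0, 0, -11/2]
R4 ← R4 − (2/5)·R2: [0, 0, 0, 0, 19/2]
R5 ← R5 + (1/5)·R2: [0, 0, 0, 0, -2]
R4 ← R4 + (19/11)·R3: [0, 0, 0, 0, 0]
R5 ← R5 − (4/11)·R3: [0, 0, 0, 0, 0]
The echelon form has 3 nonzero rows; the last pivot sits in the augmented column, so rank(T) = 2 but rank([T|b]) = 3.
Since the ranks differ, the system is inconsistent.
It has no solutions.

0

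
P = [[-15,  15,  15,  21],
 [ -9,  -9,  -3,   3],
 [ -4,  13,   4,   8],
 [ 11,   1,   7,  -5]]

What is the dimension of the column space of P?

Row reduce to echelon form.
R2 ← R2 − (3/5)·R1: [0, -18, -12, -48/5]
R3 ← R3 − (4/15)·R1: [0, 9, 0, 12/5]
R4 ← R4 + (11/15)·R1: [0, 12, 18, 52/5]
R3 ← R3 + (1/2)·R2: [0, 0, -6, -12/5]
R4 ← R4 + (2/3)·R2: [0, 0, 10, 4]
R4 ← R4 + (5/3)·R3: [0, 0, 0, 0]
Echelon form has 3 nonzero rows, so rank(P) = 3.
The column space has dimension equal to the rank: 3.

3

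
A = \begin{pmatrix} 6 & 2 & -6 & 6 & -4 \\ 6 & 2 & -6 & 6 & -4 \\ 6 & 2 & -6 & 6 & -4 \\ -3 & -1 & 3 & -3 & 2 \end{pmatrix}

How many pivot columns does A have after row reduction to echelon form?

1

Row reduce to echelon form.
R2 ← R2 − R1: [0, 0, 0, 0, 0]
R3 ← R3 − R1: [0, 0, 0, 0, 0]
R4 ← R4 + (1/2)·R1: [0, 0, 0, 0, 0]
Echelon form has 1 nonzero row, so rank(A) = 1.
Each nonzero row contributes one pivot column: 1 pivot columns.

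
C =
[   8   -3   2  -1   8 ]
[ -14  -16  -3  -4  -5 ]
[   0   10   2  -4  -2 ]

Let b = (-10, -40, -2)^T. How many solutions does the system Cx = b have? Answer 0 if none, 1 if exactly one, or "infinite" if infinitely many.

Row reduce the augmented matrix [C | b].
R2 ← R2 + (7/4)·R1: [0, -85/4, 1/2, -23/4, 9, -115/2]
R3 ← R3 + (8/17)·R2: [0, 0, 38/17, -114/17, 38/17, -494/17]
The echelon form has 3 nonzero rows, and every pivot lies in the first 5 columns, so rank(C) = rank([C|b]) = 3.
The system is consistent.
rank = 3 < 5 unknowns, so there are infinitely many solutions.

infinite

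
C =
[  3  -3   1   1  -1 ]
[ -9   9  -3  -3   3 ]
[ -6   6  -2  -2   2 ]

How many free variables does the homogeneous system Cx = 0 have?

4

Row reduce to echelon form.
R2 ← R2 + (3)·R1: [0, 0, 0, 0, 0]
R3 ← R3 + (2)·R1: [0, 0, 0, 0, 0]
1 nonzero row, so rank(C) = 1.
C has 5 columns; by rank–nullity, nullity = 5 − 1 = 4.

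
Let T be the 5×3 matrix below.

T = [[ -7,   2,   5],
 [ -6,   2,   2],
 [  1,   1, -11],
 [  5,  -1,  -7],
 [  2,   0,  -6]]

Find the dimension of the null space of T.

1

Row reduce to echelon form.
R2 ← R2 − (6/7)·R1: [0, 2/7, -16/7]
R3 ← R3 + (1/7)·R1: [0, 9/7, -72/7]
R4 ← R4 + (5/7)·R1: [0, 3/7, -24/7]
R5 ← R5 + (2/7)·R1: [0, 4/7, -32/7]
R3 ← R3 − (9/2)·R2: [0, 0, 0]
R4 ← R4 − (3/2)·R2: [0, 0, 0]
R5 ← R5 − (2)·R2: [0, 0, 0]
2 nonzero rows, so rank(T) = 2.
T has 3 columns; by rank–nullity, nullity = 3 − 2 = 1.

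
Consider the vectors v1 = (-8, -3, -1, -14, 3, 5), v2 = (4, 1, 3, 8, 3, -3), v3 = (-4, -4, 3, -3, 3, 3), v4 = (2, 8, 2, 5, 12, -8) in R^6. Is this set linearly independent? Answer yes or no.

Form the matrix with these vectors as rows and row reduce.
R2 ← R2 + (1/2)·R1: [0, -1/2, 5/2, 1, 9/2, -1/2]
R3 ← R3 − (1/2)·R1: [0, -5/2, 7/2, 4, 3/2, 1/2]
R4 ← R4 + (1/4)·R1: [0, 29/4, 7/4, 3/2, 51/4, -27/4]
R3 ← R3 − (5)·R2: [0, 0, -9, -1, -21, 3]
R4 ← R4 + (29/2)·R2: [0, 0, 38, 16, 78, -14]
R4 ← R4 + (38/9)·R3: [0, 0, 0, 106/9, -32/3, -4/3]
4 nonzero rows, so the 4 vectors span a space of dimension 4.
Since 4 = 4, the vectors are linearly independent.

yes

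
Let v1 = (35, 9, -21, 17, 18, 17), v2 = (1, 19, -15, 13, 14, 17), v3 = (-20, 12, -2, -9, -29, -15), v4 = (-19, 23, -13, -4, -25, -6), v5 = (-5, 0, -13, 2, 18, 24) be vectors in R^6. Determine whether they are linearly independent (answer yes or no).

yes

Form the matrix with these vectors as rows and row reduce.
R2 ← R2 − (1/35)·R1: [0, 656/35, -72/5, 438/35, 472/35, 578/35]
R3 ← R3 + (4/7)·R1: [0, 120/7, -14, 5/7, -131/7, -37/7]
R4 ← R4 + (19/35)·R1: [0, 976/35, -122/5, 183/35, -533/35, 113/35]
R5 ← R5 + (1/7)·R1: [0, 9/7, -16, 31/7, 144/7, 185/7]
R3 ← R3 − (75/82)·R2: [0, 0, -34/41, -440/41, -1273/41, -836/41]
R4 ← R4 − (61/41)·R2: [0, 0, -122/41, -549/41, -1447/41, -875/41]
R5 ← R5 − (45/656)·R2: [0, 0, -1231/82, 1171/328, 1611/82, 8297/328]
R4 ← R4 − (61/17)·R3: [0, 0, 0, 427/17, 1294/17, 881/17]
R5 ← R5 − (1231/68)·R3: [0, 0, 0, 26907/136, 39557/68, 53641/136]
R5 ← R5 − (26907/3416)·R4: [0, 0, 0, 0, -15235/854, -5885/427]
5 nonzero rows, so the 5 vectors span a space of dimension 5.
Since 5 = 5, the vectors are linearly independent.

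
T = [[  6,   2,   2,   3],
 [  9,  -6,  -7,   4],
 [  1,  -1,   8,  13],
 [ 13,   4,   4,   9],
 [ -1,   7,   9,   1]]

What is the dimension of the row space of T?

Row reduce to echelon form.
R2 ← R2 − (3/2)·R1: [0, -9, -10, -1/2]
R3 ← R3 − (1/6)·R1: [0, -4/3, 23/3, 25/2]
R4 ← R4 − (13/6)·R1: [0, -1/3, -1/3, 5/2]
R5 ← R5 + (1/6)·R1: [0, 22/3, 28/3, 3/2]
R3 ← R3 − (4/27)·R2: [0, 0, 247/27, 679/54]
R4 ← R4 − (1/27)·R2: [0, 0, 1/27, 68/27]
R5 ← R5 + (22/27)·R2: [0, 0, 32/27, 59/54]
R4 ← R4 − (1/247)·R3: [0, 0, 0, 1219/494]
R5 ← R5 − (32/247)·R3: [0, 0, 0, -265/494]
R5 ← R5 + (5/23)·R4: [0, 0, 0, 0]
Echelon form has 4 nonzero rows, so rank(T) = 4.
The row space has dimension equal to the rank: 4.

4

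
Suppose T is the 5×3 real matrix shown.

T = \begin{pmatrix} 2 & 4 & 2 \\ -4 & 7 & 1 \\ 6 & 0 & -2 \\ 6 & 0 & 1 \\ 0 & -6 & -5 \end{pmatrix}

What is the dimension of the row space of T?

Row reduce to echelon form.
R2 ← R2 + (2)·R1: [0, 15, 5]
R3 ← R3 − (3)·R1: [0, -12, -8]
R4 ← R4 − (3)·R1: [0, -12, -5]
R3 ← R3 + (4/5)·R2: [0, 0, -4]
R4 ← R4 + (4/5)·R2: [0, 0, -1]
R5 ← R5 + (2/5)·R2: [0, 0, -3]
R4 ← R4 − (1/4)·R3: [0, 0, 0]
R5 ← R5 − (3/4)·R3: [0, 0, 0]
Echelon form has 3 nonzero rows, so rank(T) = 3.
The row space has dimension equal to the rank: 3.

3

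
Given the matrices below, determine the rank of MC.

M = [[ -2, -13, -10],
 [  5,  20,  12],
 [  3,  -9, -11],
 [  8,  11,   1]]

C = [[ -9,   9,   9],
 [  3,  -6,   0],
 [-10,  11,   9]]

First compute MC:
[[ 79, -50, -108],
 [-105,  57, 153],
 [ 56, -40, -72],
 [-49,  17,  81]]
Now row reduce the product.
R2 ← R2 + (105/79)·R1: [0, -747/79, 747/79]
R3 ← R3 − (56/79)·R1: [0, -360/79, 360/79]
R4 ← R4 + (49/79)·R1: [0, -1107/79, 1107/79]
R3 ← R3 − (40/83)·R2: [0, 0, 0]
R4 ← R4 − (123/83)·R2: [0, 0, 0]
2 nonzero rows, so rank(MC) = 2.

2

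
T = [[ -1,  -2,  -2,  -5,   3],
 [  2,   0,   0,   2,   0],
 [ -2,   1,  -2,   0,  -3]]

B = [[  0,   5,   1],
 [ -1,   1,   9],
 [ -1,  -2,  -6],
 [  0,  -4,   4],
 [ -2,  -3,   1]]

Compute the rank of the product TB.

3

First compute TB:
[[ -2,   8, -24],
 [  0,   2,  10],
 [  7,   4,  16]]
Now row reduce the product.
R3 ← R3 + (7/2)·R1: [0, 32, -68]
R3 ← R3 − (16)·R2: [0, 0, -228]
3 nonzero rows, so rank(TB) = 3.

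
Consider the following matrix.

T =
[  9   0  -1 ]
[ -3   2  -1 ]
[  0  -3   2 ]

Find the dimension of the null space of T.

1

Row reduce to echelon form.
R2 ← R2 + (1/3)·R1: [0, 2, -4/3]
R3 ← R3 + (3/2)·R2: [0, 0, 0]
2 nonzero rows, so rank(T) = 2.
T has 3 columns; by rank–nullity, nullity = 3 − 2 = 1.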